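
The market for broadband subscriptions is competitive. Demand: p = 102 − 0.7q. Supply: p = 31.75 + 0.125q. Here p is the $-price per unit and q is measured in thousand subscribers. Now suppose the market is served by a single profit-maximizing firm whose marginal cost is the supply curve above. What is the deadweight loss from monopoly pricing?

Competitive equilibrium: 102 − 0.7q = 31.75 + 0.125q → q* = 85.1515, p* = 42.3939.
Marginal revenue: MR = 102 − 1.4q. Set MR = MC: 102 − 1.4q = 31.75 + 0.125q → q_m = 46.0656.
Price p_m = 102 − 0.7·46.0656 = 69.7541; MC(q_m) = 31.75 + 0.125·46.0656 = 37.5082.
Competitive q* = 85.1515, so Δq = 39.0859; wedge = 69.7541 − 37.5082 = 32.2459.
DWL = ½ × 39.0859 × 32.2459 = $630.18 thousand.

$630.18 thousand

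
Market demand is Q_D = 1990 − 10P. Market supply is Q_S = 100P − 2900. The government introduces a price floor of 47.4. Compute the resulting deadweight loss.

47.72

In inverse form: demand P = 199 − 0.1Q, supply P = 29 + 0.01Q.
Competitive equilibrium: 199 − 0.1Q = 29 + 0.01Q → Q* = 1545.4545, P* = 44.4545.
At the floor P = 47.4, quantity demanded = (199 − 47.4)/0.1 = 1516.
Sellers' marginal cost at Q' = 1516: 29 + 0.01·1516 = 44.16.
ΔQ = 1545.4545 − 1516 = 29.4545; wedge = 47.4 − 44.16 = 3.24.
Deadweight loss = ½ × 29.4545 × 3.24 = 47.72.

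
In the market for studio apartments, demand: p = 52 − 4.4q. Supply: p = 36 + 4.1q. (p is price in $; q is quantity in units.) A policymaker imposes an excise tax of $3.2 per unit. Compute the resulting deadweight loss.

$0.60

Competitive equilibrium: 52 − 4.4q = 36 + 4.1q → q* = 1.8824, p* = 43.7176.
With the tax, the buyer price exceeds the seller price by 3.2: (52 − 4.4q) − (36 + 4.1q) = 3.2 → q' = 1.5059.
Δq = 1.8824 − 1.5059 = 0.3765; the wedge equals the tax, 3.2.
DWL = ½ × 0.3765 × 3.2 = $0.60.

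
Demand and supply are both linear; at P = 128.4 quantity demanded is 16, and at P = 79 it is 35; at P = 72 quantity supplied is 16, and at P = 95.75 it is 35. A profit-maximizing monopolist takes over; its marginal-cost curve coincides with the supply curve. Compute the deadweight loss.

Demand slope = (79 − 128.4)/(35 − 16) = −2.6, so P = 170 − 2.6Q.
Supply slope = (95.75 − 72)/(35 − 16) = 1.25, so P = 52 + 1.25Q.
Competitive equilibrium: 170 − 2.6Q = 52 + 1.25Q → Q* = 30.6494, P* = 90.3117.
Marginal revenue: MR = 170 − 5.2Q. Set MR = MC: 170 − 5.2Q = 52 + 1.25Q → Q_m = 18.2946.
Price P_m = 170 − 2.6·18.2946 = 122.434; MC(Q_m) = 52 + 1.25·18.2946 = 74.8683.
Competitive Q* = 30.6494, so ΔQ = 12.3548; wedge = 122.434 − 74.8683 = 47.5657.
Deadweight loss = ½ × 12.3548 × 47.5657 = 293.83.

293.83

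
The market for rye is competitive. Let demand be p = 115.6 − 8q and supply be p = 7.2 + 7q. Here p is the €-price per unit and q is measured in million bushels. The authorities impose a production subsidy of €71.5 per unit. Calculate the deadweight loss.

Competitive equilibrium: 115.6 − 8q = 7.2 + 7q → q* = 7.2267, p* = 57.7867.
The subsidy lowers effective supply by 71.5: p = 7q − 64.3.
New quantity: 115.6 − 8q = 7q − 64.3 → q' = 11.9933.
Overproduction Δq = 11.9933 − 7.2267 = 4.7666; wedge = subsidy = 71.5.
Deadweight loss = ½ × 4.7666 × 71.5 = €170.41 million.

€170.41 million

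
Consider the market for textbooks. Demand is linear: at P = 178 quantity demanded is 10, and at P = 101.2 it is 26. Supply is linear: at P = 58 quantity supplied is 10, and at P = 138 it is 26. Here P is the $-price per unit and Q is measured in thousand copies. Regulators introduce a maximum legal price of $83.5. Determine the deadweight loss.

$250.14 thousand

Demand slope = (101.2 − 178)/(26 − 10) = −4.8, so P = 226 − 4.8Q.
Supply slope = (138 − 58)/(26 − 10) = 5, so P = 8 + 5Q.
Competitive equilibrium: 226 − 4.8Q = 8 + 5Q → Q* = 22.2449, P* = 119.2245.
At the ceiling P = 83.5, quantity supplied = (83.5 − 8)/5 = 15.1.
Willingness to pay at Q' = 15.1: 226 − 4.8·15.1 = 153.52.
ΔQ = 22.2449 − 15.1 = 7.1449; wedge = 153.52 − 83.5 = 70.02.
DWL = ½ × 7.1449 × 70.02 = $250.14 thousand.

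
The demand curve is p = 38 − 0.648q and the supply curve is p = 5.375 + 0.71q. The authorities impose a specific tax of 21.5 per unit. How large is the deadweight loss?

170.20

Competitive equilibrium: 38 − 0.648q = 5.375 + 0.71q → q* = 24.0243, p* = 22.4323.
With the tax, the buyer price exceeds the seller price by 21.5: (38 − 0.648q) − (5.375 + 0.71q) = 21.5 → q' = 8.1922.
Δq = 24.0243 − 8.1922 = 15.8321; the wedge equals the tax, 21.5.
The triangle = ½ × 15.8321 × 21.5 = 170.20.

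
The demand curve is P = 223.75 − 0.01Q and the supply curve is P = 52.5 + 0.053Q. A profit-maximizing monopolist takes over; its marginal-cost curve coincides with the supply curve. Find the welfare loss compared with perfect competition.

4367.62

Competitive equilibrium: 223.75 − 0.01Q = 52.5 + 0.053Q → Q* = 2718.254, P* = 196.5675.
Marginal revenue: MR = 223.75 − 0.02Q. Set MR = MC: 223.75 − 0.02Q = 52.5 + 0.053Q → Q_m = 2345.8904.
Price P_m = 223.75 − 0.01·2345.8904 = 200.2911; MC(Q_m) = 52.5 + 0.053·2345.8904 = 176.8322.
Competitive Q* = 2718.254, so ΔQ = 372.3636; wedge = 200.2911 − 176.8322 = 23.4589.
Welfare loss = ½ × 372.3636 × 23.4589 = 4367.62.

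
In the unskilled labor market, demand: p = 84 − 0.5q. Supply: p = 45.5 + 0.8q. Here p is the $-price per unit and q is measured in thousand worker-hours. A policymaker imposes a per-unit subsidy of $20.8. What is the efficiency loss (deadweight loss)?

$166.40 thousand

Competitive equilibrium: 84 − 0.5q = 45.5 + 0.8q → q* = 29.6154, p* = 69.1923.
The subsidy lowers effective supply by 20.8: p = 24.7 + 0.8q.
New quantity: 84 − 0.5q = 24.7 + 0.8q → q' = 45.6154.
Overproduction Δq = 45.6154 − 29.6154 = 16; wedge = subsidy = 20.8.
DWL = ½ × 16 × 20.8 = $166.40 thousand.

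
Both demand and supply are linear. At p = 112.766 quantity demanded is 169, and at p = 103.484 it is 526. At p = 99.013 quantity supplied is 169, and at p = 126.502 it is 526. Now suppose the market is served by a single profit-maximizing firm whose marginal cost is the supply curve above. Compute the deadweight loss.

191.47

Demand slope = (103.484 − 112.766)/(526 − 169) = −0.026, so p = 117.16 − 0.026q.
Supply slope = (126.502 − 99.013)/(526 − 169) = 0.077, so p = 86 + 0.077q.
Competitive equilibrium: 117.16 − 0.026q = 86 + 0.077q → q* = 302.5243, p* = 109.2944.
Marginal revenue: MR = 117.16 − 0.052q. Set MR = MC: 117.16 − 0.052q = 86 + 0.077q → q_m = 241.5504.
Price p_m = 117.16 − 0.026·241.5504 = 110.8797; MC(q_m) = 86 + 0.077·241.5504 = 104.5994.
Competitive q* = 302.5243, so Δq = 60.9739; wedge = 110.8797 − 104.5994 = 6.2803.
The triangle = ½ × 60.9739 × 6.2803 = 191.47.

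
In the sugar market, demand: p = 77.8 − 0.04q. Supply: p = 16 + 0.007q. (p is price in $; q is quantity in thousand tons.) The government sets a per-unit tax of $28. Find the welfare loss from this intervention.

$8340.43 thousand

Competitive equilibrium: 77.8 − 0.04q = 16 + 0.007q → q* = 1314.8936, p* = 25.2043.
With the tax, the buyer price exceeds the seller price by 28: (77.8 − 0.04q) − (16 + 0.007q) = 28 → q' = 719.1489.
Δq = 1314.8936 − 719.1489 = 595.7447; the wedge equals the tax, 28.
DWL = ½ × 595.7447 × 28 = $8340.43 thousand.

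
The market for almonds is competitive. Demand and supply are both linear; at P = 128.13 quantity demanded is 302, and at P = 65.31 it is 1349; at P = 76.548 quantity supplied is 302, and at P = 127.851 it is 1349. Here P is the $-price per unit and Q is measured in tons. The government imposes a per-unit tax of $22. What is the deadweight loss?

Demand slope = (65.31 − 128.13)/(1349 − 302) = −0.06, so P = 146.25 − 0.06Q.
Supply slope = (127.851 − 76.548)/(1349 − 302) = 0.049, so P = 61.75 + 0.049Q.
Competitive equilibrium: 146.25 − 0.06Q = 61.75 + 0.049Q → Q* = 775.2294, P* = 99.7362.
With the tax, the buyer price exceeds the seller price by 22: (146.25 − 0.06Q) − (61.75 + 0.049Q) = 22 → Q' = 573.3945.
ΔQ = 775.2294 − 573.3945 = 201.8349; the wedge equals the tax, 22.
Deadweight loss = ½ × 201.8349 × 22 = $2220.18.

$2220.18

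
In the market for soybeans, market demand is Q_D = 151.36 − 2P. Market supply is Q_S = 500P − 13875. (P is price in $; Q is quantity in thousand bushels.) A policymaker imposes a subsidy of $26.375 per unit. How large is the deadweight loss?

$692.87 thousand

In inverse form: demand P = 75.68 − 0.5Q, supply P = 27.75 + 0.002Q.
Competitive equilibrium: 75.68 − 0.5Q = 27.75 + 0.002Q → Q* = 95.4781, P* = 27.941.
The subsidy lowers effective supply by 26.375: P = 1.375 + 0.002Q.
New quantity: 75.68 − 0.5Q = 1.375 + 0.002Q → Q' = 148.0179.
Overproduction ΔQ = 148.0179 − 95.4781 = 52.5398; wedge = subsidy = 26.375.
Welfare loss = ½ × 52.5398 × 26.375 = $692.87 thousand.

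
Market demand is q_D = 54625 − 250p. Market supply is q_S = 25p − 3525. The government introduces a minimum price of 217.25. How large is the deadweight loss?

In inverse form: demand p = 218.5 − 0.004q, supply p = 141 + 0.04q.
Competitive equilibrium: 218.5 − 0.004q = 141 + 0.04q → q* = 1761.3636, p* = 211.4545.
At the floor p = 217.25, quantity demanded = (218.5 − 217.25)/0.004 = 312.5.
Sellers' marginal cost at q' = 312.5: 141 + 0.04·312.5 = 153.5.
Δq = 1761.3636 − 312.5 = 1448.8636; wedge = 217.25 − 153.5 = 63.75.
Deadweight loss = ½ × 1448.8636 × 63.75 = 46182.53.

46182.53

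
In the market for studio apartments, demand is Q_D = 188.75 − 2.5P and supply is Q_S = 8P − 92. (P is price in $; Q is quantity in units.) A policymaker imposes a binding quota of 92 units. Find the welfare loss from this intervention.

$234.75

In inverse form: demand P = 75.5 − 0.4Q, supply P = 11.5 + 0.125Q.
Competitive equilibrium: 75.5 − 0.4Q = 11.5 + 0.125Q → Q* = 121.9048, P* = 26.7381.
At Q = 92: demand price = 75.5 − 0.4·92 = 38.7; supply price = 11.5 + 0.125·92 = 23.
ΔQ = 121.9048 − 92 = 29.9048; wedge = 38.7 − 23 = 15.7.
DWL = ½ × 29.9048 × 15.7 = $234.75.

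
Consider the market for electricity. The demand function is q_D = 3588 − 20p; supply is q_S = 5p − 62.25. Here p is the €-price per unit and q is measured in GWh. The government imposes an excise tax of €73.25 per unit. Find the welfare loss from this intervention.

In inverse form: demand p = 179.4 − 0.05q, supply p = 12.45 + 0.2q.
Competitive equilibrium: 179.4 − 0.05q = 12.45 + 0.2q → q* = 667.8, p* = 146.01.
With the tax, the buyer price exceeds the seller price by 73.25: (179.4 − 0.05q) − (12.45 + 0.2q) = 73.25 → q' = 374.8.
Δq = 667.8 − 374.8 = 293; the wedge equals the tax, 73.25.
The triangle = ½ × 293 × 73.25 = €10731.125.

€10731.125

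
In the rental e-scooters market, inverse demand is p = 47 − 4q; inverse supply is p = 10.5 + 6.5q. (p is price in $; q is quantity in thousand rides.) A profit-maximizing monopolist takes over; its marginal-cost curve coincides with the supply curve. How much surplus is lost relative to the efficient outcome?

$4.83 thousand

Competitive equilibrium: 47 − 4q = 10.5 + 6.5q → q* = 3.4762, p* = 33.0952.
Marginal revenue: MR = 47 − 8q. Set MR = MC: 47 − 8q = 10.5 + 6.5q → q_m = 2.5172.
Price p_m = 47 − 4·2.5172 = 36.9312; MC(q_m) = 10.5 + 6.5·2.5172 = 26.8618.
Competitive q* = 3.4762, so Δq = 0.959; wedge = 36.9312 − 26.8618 = 10.0694.
Welfare loss = ½ × 0.959 × 10.0694 = $4.83 thousand.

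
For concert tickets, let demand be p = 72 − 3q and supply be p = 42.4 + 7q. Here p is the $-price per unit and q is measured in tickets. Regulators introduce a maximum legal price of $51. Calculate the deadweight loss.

$14.99

Competitive equilibrium: 72 − 3q = 42.4 + 7q → q* = 2.96, p* = 63.12.
At the ceiling p = 51, quantity supplied = (51 − 42.4)/7 = 1.2286.
Willingness to pay at q' = 1.2286: 72 − 3·1.2286 = 68.3142.
Δq = 2.96 − 1.2286 = 1.7314; wedge = 68.3142 − 51 = 17.3142.
DWL = ½ × 1.7314 × 17.3142 = $14.99.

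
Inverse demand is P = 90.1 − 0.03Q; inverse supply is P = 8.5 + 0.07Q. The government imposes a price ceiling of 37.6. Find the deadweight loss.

8011.43

Competitive equilibrium: 90.1 − 0.03Q = 8.5 + 0.07Q → Q* = 816, P* = 65.62.
At the ceiling P = 37.6, quantity supplied = (37.6 − 8.5)/0.07 = 415.71429.
Willingness to pay at Q' = 415.71429: 90.1 − 0.03·415.71429 = 77.62857.
ΔQ = 816 − 415.71429 = 400.28571; wedge = 77.62857 − 37.6 = 40.02857.
Deadweight loss = ½ × 400.28571 × 40.02857 = 8011.43.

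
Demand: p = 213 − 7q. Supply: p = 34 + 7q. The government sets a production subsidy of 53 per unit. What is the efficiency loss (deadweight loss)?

Competitive equilibrium: 213 − 7q = 34 + 7q → q* = 12.7857, p* = 123.5.
The subsidy lowers effective supply by 53: p = 7q − 19.
New quantity: 213 − 7q = 7q − 19 → q' = 16.5714.
Overproduction Δq = 16.5714 − 12.7857 = 3.7857; wedge = subsidy = 53.
DWL = ½ × 3.7857 × 53 = 100.32.

100.32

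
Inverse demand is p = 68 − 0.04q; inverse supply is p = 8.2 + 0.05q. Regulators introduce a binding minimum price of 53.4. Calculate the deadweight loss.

4035.01

Competitive equilibrium: 68 − 0.04q = 8.2 + 0.05q → q* = 664.4444, p* = 41.4222.
At the floor p = 53.4, quantity demanded = (68 − 53.4)/0.04 = 365.
Sellers' marginal cost at q' = 365: 8.2 + 0.05·365 = 26.45.
Δq = 664.4444 − 365 = 299.4444; wedge = 53.4 − 26.45 = 26.95.
Welfare loss = ½ × 299.4444 × 26.95 = 4035.01.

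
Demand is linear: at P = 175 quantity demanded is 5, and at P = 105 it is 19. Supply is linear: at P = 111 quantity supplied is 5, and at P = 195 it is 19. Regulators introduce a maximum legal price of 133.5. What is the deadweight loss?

23.53

Demand slope = (105 − 175)/(19 − 5) = −5, so P = 200 − 5Q.
Supply slope = (195 − 111)/(19 − 5) = 6, so P = 81 + 6Q.
Competitive equilibrium: 200 − 5Q = 81 + 6Q → Q* = 10.8182, P* = 145.9091.
At the ceiling P = 133.5, quantity supplied = (133.5 − 81)/6 = 8.75.
Willingness to pay at Q' = 8.75: 200 − 5·8.75 = 156.25.
ΔQ = 10.8182 − 8.75 = 2.0682; wedge = 156.25 − 133.5 = 22.75.
Welfare loss = ½ × 2.0682 × 22.75 = 23.53.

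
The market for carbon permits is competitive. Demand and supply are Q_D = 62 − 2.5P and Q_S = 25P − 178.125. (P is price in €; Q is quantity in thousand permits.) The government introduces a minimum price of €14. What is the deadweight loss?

In inverse form: demand P = 24.8 − 0.4Q, supply P = 7.125 + 0.04Q.
Competitive equilibrium: 24.8 − 0.4Q = 7.125 + 0.04Q → Q* = 40.1705, P* = 8.7318.
At the floor P = 14, quantity demanded = (24.8 − 14)/0.4 = 27.
Sellers' marginal cost at Q' = 27: 7.125 + 0.04·27 = 8.205.
ΔQ = 40.1705 − 27 = 13.1705; wedge = 14 − 8.205 = 5.795.
The triangle = ½ × 13.1705 × 5.795 = €38.16 thousand.

€38.16 thousand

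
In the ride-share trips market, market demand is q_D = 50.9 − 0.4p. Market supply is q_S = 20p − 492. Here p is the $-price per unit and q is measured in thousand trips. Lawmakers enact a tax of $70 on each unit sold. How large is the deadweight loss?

$960.78 thousand

In inverse form: demand p = 127.25 − 2.5q, supply p = 24.6 + 0.05q.
Competitive equilibrium: 127.25 − 2.5q = 24.6 + 0.05q → q* = 40.2549, p* = 26.61275.
With the tax, the buyer price exceeds the seller price by 70: (127.25 − 2.5q) − (24.6 + 0.05q) = 70 → q' = 12.80392.
Δq = 40.2549 − 12.80392 = 27.45098; the wedge equals the tax, 70.
Deadweight loss = ½ × 27.45098 × 70 = $960.78 thousand.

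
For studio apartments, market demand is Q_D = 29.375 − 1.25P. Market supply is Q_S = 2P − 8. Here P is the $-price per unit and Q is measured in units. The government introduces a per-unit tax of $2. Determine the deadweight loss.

In inverse form: demand P = 23.5 − 0.8Q, supply P = 4 + 0.5Q.
Competitive equilibrium: 23.5 − 0.8Q = 4 + 0.5Q → Q* = 15, P* = 11.5.
With the tax, the buyer price exceeds the seller price by 2: (23.5 − 0.8Q) − (4 + 0.5Q) = 2 → Q' = 13.4615.
ΔQ = 15 − 13.4615 = 1.5385; the wedge equals the tax, 2.
The triangle = ½ × 1.5385 × 2 = $1.54.

$1.54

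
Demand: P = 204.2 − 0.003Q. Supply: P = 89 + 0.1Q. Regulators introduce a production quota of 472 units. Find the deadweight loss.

21521.50

Competitive equilibrium: 204.2 − 0.003Q = 89 + 0.1Q → Q* = 1118.4466, P* = 200.8447.
At Q = 472: demand price = 204.2 − 0.003·472 = 202.784; supply price = 89 + 0.1·472 = 136.2.
ΔQ = 1118.4466 − 472 = 646.4466; wedge = 202.784 − 136.2 = 66.584.
DWL = ½ × 646.4466 × 66.584 = 21521.50.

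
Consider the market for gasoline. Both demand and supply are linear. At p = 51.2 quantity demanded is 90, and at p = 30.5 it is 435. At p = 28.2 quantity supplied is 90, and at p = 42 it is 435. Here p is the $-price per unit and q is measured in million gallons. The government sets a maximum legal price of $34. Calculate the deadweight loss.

Demand slope = (30.5 − 51.2)/(435 − 90) = −0.06, so p = 56.6 − 0.06q.
Supply slope = (42 − 28.2)/(435 − 90) = 0.04, so p = 24.6 + 0.04q.
Competitive equilibrium: 56.6 − 0.06q = 24.6 + 0.04q → q* = 320, p* = 37.4.
At the ceiling p = 34, quantity supplied = (34 − 24.6)/0.04 = 235.
Willingness to pay at q' = 235: 56.6 − 0.06·235 = 42.5.
Δq = 320 − 235 = 85; wedge = 42.5 − 34 = 8.5.
DWL = ½ × 85 × 8.5 = $361.25 million.

$361.25 million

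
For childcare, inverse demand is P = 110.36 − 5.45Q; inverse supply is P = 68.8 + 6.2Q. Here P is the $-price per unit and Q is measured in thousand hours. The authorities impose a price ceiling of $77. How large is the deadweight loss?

Competitive equilibrium: 110.36 − 5.45Q = 68.8 + 6.2Q → Q* = 3.5674, P* = 90.9178.
At the ceiling P = 77, quantity supplied = (77 − 68.8)/6.2 = 1.3226.
Willingness to pay at Q' = 1.3226: 110.36 − 5.45·1.3226 = 103.1518.
ΔQ = 3.5674 − 1.3226 = 2.2448; wedge = 103.1518 − 77 = 26.1518.
Welfare loss = ½ × 2.2448 × 26.1518 = $29.35 thousand.

$29.35 thousand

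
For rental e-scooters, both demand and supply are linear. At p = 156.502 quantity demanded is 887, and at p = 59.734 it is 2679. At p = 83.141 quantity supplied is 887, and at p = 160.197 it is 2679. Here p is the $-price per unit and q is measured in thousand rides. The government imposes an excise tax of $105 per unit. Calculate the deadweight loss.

$56829.90 thousand

Demand slope = (59.734 − 156.502)/(2679 − 887) = −0.054, so p = 204.4 − 0.054q.
Supply slope = (160.197 − 83.141)/(2679 − 887) = 0.043, so p = 45 + 0.043q.
Competitive equilibrium: 204.4 − 0.054q = 45 + 0.043q → q* = 1643.299, p* = 115.6619.
With the tax, the buyer price exceeds the seller price by 105: (204.4 − 0.054q) − (45 + 0.043q) = 105 → q' = 560.8247.
Δq = 1643.299 − 560.8247 = 1082.4743; the wedge equals the tax, 105.
Welfare loss = ½ × 1082.4743 × 105 = $56829.90 thousand.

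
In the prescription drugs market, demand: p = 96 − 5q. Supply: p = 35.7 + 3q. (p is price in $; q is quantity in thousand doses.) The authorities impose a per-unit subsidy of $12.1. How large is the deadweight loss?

Competitive equilibrium: 96 − 5q = 35.7 + 3q → q* = 7.5375, p* = 58.3125.
The subsidy lowers effective supply by 12.1: p = 23.6 + 3q.
New quantity: 96 − 5q = 23.6 + 3q → q' = 9.05.
Overproduction Δq = 9.05 − 7.5375 = 1.5125; wedge = subsidy = 12.1.
Welfare loss = ½ × 1.5125 × 12.1 = $9.15 thousand.

$9.15 thousand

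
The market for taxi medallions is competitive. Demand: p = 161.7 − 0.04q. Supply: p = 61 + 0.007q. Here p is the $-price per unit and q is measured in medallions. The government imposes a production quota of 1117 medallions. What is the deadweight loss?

$24716.34

Competitive equilibrium: 161.7 − 0.04q = 61 + 0.007q → q* = 2142.5532, p* = 75.9979.
At q = 1117: demand price = 161.7 − 0.04·1117 = 117.02; supply price = 61 + 0.007·1117 = 68.819.
Δq = 2142.5532 − 1117 = 1025.5532; wedge = 117.02 − 68.819 = 48.201.
Welfare loss = ½ × 1025.5532 × 48.201 = $24716.34.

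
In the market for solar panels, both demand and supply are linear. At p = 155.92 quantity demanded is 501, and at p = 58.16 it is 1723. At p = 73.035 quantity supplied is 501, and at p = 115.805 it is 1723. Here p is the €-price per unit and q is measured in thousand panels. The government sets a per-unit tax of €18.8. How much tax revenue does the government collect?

Demand slope = (58.16 − 155.92)/(1723 − 501) = −0.08, so p = 196 − 0.08q.
Supply slope = (115.805 − 73.035)/(1723 − 501) = 0.035, so p = 55.5 + 0.035q.
Competitive equilibrium: 196 − 0.08q = 55.5 + 0.035q → q* = 1221.7391, p* = 98.2609.
With the tax, the buyer price exceeds the seller price by 18.8: (196 − 0.08q) − (55.5 + 0.035q) = 18.8 → q' = 1058.2609.
Tax revenue = 18.8 × 1058.2609 = €19895.30 thousand.

€19895.30 thousand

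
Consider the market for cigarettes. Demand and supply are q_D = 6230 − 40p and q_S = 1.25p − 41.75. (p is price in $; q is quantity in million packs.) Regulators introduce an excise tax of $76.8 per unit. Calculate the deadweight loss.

$3574.69 million

In inverse form: demand p = 155.75 − 0.025q, supply p = 33.4 + 0.8q.
Competitive equilibrium: 155.75 − 0.025q = 33.4 + 0.8q → q* = 148.303, p* = 152.0424.
With the tax, the buyer price exceeds the seller price by 76.8: (155.75 − 0.025q) − (33.4 + 0.8q) = 76.8 → q' = 55.2121.
Δq = 148.303 − 55.2121 = 93.0909; the wedge equals the tax, 76.8.
Welfare loss = ½ × 93.0909 × 76.8 = $3574.69 million.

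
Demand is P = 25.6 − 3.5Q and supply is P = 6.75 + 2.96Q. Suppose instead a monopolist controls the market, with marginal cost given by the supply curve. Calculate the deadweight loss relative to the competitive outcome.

3.40

Competitive equilibrium: 25.6 − 3.5Q = 6.75 + 2.96Q → Q* = 2.918, P* = 15.3872.
Marginal revenue: MR = 25.6 − 7Q. Set MR = MC: 25.6 − 7Q = 6.75 + 2.96Q → Q_m = 1.8926.
Price P_m = 25.6 − 3.5·1.8926 = 18.9759; MC(Q_m) = 6.75 + 2.96·1.8926 = 12.3521.
Competitive Q* = 2.918, so ΔQ = 1.0254; wedge = 18.9759 − 12.3521 = 6.6238.
Deadweight loss = ½ × 1.0254 × 6.6238 = 3.40.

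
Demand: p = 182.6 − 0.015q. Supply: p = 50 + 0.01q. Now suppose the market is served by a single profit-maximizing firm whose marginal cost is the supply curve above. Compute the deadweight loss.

49451.51

Competitive equilibrium: 182.6 − 0.015q = 50 + 0.01q → q* = 5304, p* = 103.04.
Marginal revenue: MR = 182.6 − 0.03q. Set MR = MC: 182.6 − 0.03q = 50 + 0.01q → q_m = 3315.
Price p_m = 182.6 − 0.015·3315 = 132.875; MC(q_m) = 50 + 0.01·3315 = 83.15.
Competitive q* = 5304, so Δq = 1989; wedge = 132.875 − 83.15 = 49.725.
Welfare loss = ½ × 1989 × 49.725 = 49451.51.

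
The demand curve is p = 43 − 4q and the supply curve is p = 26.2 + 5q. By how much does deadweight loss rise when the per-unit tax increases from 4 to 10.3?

Competitive equilibrium: 43 − 4q = 26.2 + 5q → q* = 1.8667, p* = 35.5333.
For a per-unit tax t: Δq = t/9, so DWL = ½·t·(t/9) = t²/18.
At t = 4: DWL = 0.889. At t = 10.3: DWL = 5.894.
Increase = 5.894 − 0.889 = 5.005.

5.005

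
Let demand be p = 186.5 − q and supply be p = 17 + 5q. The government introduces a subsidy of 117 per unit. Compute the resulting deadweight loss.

1140.75

Competitive equilibrium: 186.5 − q = 17 + 5q → q* = 28.25, p* = 158.25.
The subsidy lowers effective supply by 117: p = 5q − 100.
New quantity: 186.5 − q = 5q − 100 → q' = 47.75.
Overproduction Δq = 47.75 − 28.25 = 19.5; wedge = subsidy = 117.
Welfare loss = ½ × 19.5 × 117 = 1140.75.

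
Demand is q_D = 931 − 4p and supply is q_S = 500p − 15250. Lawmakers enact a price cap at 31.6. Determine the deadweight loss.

8038.34

In inverse form: demand p = 232.75 − 0.25q, supply p = 30.5 + 0.002q.
Competitive equilibrium: 232.75 − 0.25q = 30.5 + 0.002q → q* = 802.5794, p* = 32.1052.
At the ceiling p = 31.6, quantity supplied = (31.6 − 30.5)/0.002 = 550.
Willingness to pay at q' = 550: 232.75 − 0.25·550 = 95.25.
Δq = 802.5794 − 550 = 252.5794; wedge = 95.25 − 31.6 = 63.65.
DWL = ½ × 252.5794 × 63.65 = 8038.34.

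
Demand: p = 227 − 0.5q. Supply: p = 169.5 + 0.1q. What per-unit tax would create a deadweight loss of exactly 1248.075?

38.7

Competitive equilibrium: 227 − 0.5q = 169.5 + 0.1q → q* = 95.8333, p* = 179.0833.
A tax t gives Δq = t/0.6 and wedge t, so DWL = t²/1.2.
t²/1.2 = 1248.075 → t² = 1497.69 → t = 38.7.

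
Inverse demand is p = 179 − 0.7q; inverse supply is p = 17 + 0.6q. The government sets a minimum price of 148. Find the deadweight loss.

4194.36

Competitive equilibrium: 179 − 0.7q = 17 + 0.6q → q* = 124.6154, p* = 91.7692.
At the floor p = 148, quantity demanded = (179 − 148)/0.7 = 44.2857.
Sellers' marginal cost at q' = 44.2857: 17 + 0.6·44.2857 = 43.5714.
Δq = 124.6154 − 44.2857 = 80.3297; wedge = 148 − 43.5714 = 104.4286.
DWL = ½ × 80.3297 × 104.4286 = 4194.36.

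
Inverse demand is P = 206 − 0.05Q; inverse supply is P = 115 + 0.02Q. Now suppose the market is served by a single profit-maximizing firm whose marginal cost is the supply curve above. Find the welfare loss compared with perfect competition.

10269.10

Competitive equilibrium: 206 − 0.05Q = 115 + 0.02Q → Q* = 1300, P* = 141.
Marginal revenue: MR = 206 − 0.1Q. Set MR = MC: 206 − 0.1Q = 115 + 0.02Q → Q_m = 758.33333.
Price P_m = 206 − 0.05·758.33333 = 168.08333; MC(Q_m) = 115 + 0.02·758.33333 = 130.16667.
Competitive Q* = 1300, so ΔQ = 541.66667; wedge = 168.08333 − 130.16667 = 37.91666.
Deadweight loss = ½ × 541.66667 × 37.91666 = 10269.10.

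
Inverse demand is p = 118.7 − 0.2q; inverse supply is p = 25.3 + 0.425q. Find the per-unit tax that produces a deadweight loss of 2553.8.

56.5

Competitive equilibrium: 118.7 − 0.2q = 25.3 + 0.425q → q* = 149.44, p* = 88.812.
A tax t gives Δq = t/0.625 and wedge t, so DWL = t²/1.25.
t²/1.25 = 2553.8 → t² = 3192.25 → t = 56.5.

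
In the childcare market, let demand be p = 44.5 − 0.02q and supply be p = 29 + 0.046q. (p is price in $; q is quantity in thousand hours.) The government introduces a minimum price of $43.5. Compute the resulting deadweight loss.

Competitive equilibrium: 44.5 − 0.02q = 29 + 0.046q → q* = 234.8485, p* = 39.803.
At the floor p = 43.5, quantity demanded = (44.5 − 43.5)/0.02 = 50.
Sellers' marginal cost at q' = 50: 29 + 0.046·50 = 31.3.
Δq = 234.8485 − 50 = 184.8485; wedge = 43.5 − 31.3 = 12.2.
Deadweight loss = ½ × 184.8485 × 12.2 = $1127.58 thousand.

$1127.58 thousand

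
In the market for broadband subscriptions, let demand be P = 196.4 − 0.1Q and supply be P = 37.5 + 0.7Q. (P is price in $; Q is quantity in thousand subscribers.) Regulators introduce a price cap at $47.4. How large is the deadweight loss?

$13613.46 thousand

Competitive equilibrium: 196.4 − 0.1Q = 37.5 + 0.7Q → Q* = 198.625, P* = 176.5375.
At the ceiling P = 47.4, quantity supplied = (47.4 − 37.5)/0.7 = 14.1429.
Willingness to pay at Q' = 14.1429: 196.4 − 0.1·14.1429 = 194.9857.
ΔQ = 198.625 − 14.1429 = 184.4821; wedge = 194.9857 − 47.4 = 147.5857.
Welfare loss = ½ × 184.4821 × 147.5857 = $13613.46 thousand.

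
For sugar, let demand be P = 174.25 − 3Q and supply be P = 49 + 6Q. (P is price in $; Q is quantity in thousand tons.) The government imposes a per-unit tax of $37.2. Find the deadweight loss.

$76.88 thousand

Competitive equilibrium: 174.25 − 3Q = 49 + 6Q → Q* = 13.9167, P* = 132.5.
With the tax, the buyer price exceeds the seller price by 37.2: (174.25 − 3Q) − (49 + 6Q) = 37.2 → Q' = 9.7833.
ΔQ = 13.9167 − 9.7833 = 4.1334; the wedge equals the tax, 37.2.
The triangle = ½ × 4.1334 × 37.2 = $76.88 thousand.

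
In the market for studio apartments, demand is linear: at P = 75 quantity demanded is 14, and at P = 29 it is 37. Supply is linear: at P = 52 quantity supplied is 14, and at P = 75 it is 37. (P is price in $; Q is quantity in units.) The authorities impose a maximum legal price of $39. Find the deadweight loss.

Demand slope = (29 − 75)/(37 − 14) = −2, so P = 103 − 2Q.
Supply slope = (75 − 52)/(37 − 14) = 1, so P = 38 + Q.
Competitive equilibrium: 103 − 2Q = 38 + Q → Q* = 21.6667, P* = 59.6667.
At the ceiling P = 39, quantity supplied = (39 − 38)/1 = 1.
Willingness to pay at Q' = 1: 103 − 2·1 = 101.
ΔQ = 21.6667 − 1 = 20.6667; wedge = 101 − 39 = 62.
DWL = ½ × 20.6667 × 62 = $640.67.

$640.67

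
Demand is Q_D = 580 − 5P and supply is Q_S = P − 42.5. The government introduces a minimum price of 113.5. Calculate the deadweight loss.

In inverse form: demand P = 116 − 0.2Q, supply P = 42.5 + Q.
Competitive equilibrium: 116 − 0.2Q = 42.5 + Q → Q* = 61.25, P* = 103.75.
At the floor P = 113.5, quantity demanded = (116 − 113.5)/0.2 = 12.5.
Sellers' marginal cost at Q' = 12.5: 42.5 + 1·12.5 = 55.
ΔQ = 61.25 − 12.5 = 48.75; wedge = 113.5 − 55 = 58.5.
Welfare loss = ½ × 48.75 × 58.5 = 1425.94.

1425.94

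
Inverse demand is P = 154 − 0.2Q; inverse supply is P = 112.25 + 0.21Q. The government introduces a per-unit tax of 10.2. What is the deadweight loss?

Competitive equilibrium: 154 − 0.2Q = 112.25 + 0.21Q → Q* = 101.8293, P* = 133.6341.
With the tax, the buyer price exceeds the seller price by 10.2: (154 − 0.2Q) − (112.25 + 0.21Q) = 10.2 → Q' = 76.9512.
ΔQ = 101.8293 − 76.9512 = 24.8781; the wedge equals the tax, 10.2.
DWL = ½ × 24.8781 × 10.2 = 126.88.

126.88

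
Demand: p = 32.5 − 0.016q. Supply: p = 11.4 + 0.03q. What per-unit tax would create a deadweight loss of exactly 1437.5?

Competitive equilibrium: 32.5 − 0.016q = 11.4 + 0.03q → q* = 458.6957, p* = 25.1609.
A tax t gives Δq = t/0.046 and wedge t, so DWL = t²/0.092.
t²/0.092 = 1437.5 → t² = 132.25 → t = 11.5.

11.5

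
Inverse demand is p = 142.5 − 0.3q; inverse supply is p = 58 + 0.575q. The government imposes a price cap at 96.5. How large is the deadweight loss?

383.71

Competitive equilibrium: 142.5 − 0.3q = 58 + 0.575q → q* = 96.5714, p* = 113.5286.
At the ceiling p = 96.5, quantity supplied = (96.5 − 58)/0.575 = 66.9565.
Willingness to pay at q' = 66.9565: 142.5 − 0.3·66.9565 = 122.4131.
Δq = 96.5714 − 66.9565 = 29.6149; wedge = 122.4131 − 96.5 = 25.9131.
Deadweight loss = ½ × 29.6149 × 25.9131 = 383.71.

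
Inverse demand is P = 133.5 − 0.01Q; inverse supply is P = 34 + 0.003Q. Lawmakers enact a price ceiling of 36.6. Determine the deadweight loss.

Competitive equilibrium: 133.5 − 0.01Q = 34 + 0.003Q → Q* = 7653.84615385, P* = 56.96153846.
At the ceiling P = 36.6, quantity supplied = (36.6 − 34)/0.003 = 866.66666667.
Willingness to pay at Q' = 866.66666667: 133.5 − 0.01·866.66666667 = 124.83333333.
ΔQ = 7653.84615385 − 866.66666667 = 6787.17948718; wedge = 124.83333333 − 36.6 = 88.23333333.
Deadweight loss = ½ × 6787.17948718 × 88.23333333 = 299427.74.

299427.74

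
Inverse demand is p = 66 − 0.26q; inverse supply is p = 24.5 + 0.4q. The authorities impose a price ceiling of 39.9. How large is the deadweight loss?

196.13

Competitive equilibrium: 66 − 0.26q = 24.5 + 0.4q → q* = 62.8788, p* = 49.6515.
At the ceiling p = 39.9, quantity supplied = (39.9 − 24.5)/0.4 = 38.5.
Willingness to pay at q' = 38.5: 66 − 0.26·38.5 = 55.99.
Δq = 62.8788 − 38.5 = 24.3788; wedge = 55.99 − 39.9 = 16.09.
Welfare loss = ½ × 24.3788 × 16.09 = 196.13.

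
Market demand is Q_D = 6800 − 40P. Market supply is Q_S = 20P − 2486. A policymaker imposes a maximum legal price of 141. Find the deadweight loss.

2842.82

In inverse form: demand P = 170 − 0.025Q, supply P = 124.3 + 0.05Q.
Competitive equilibrium: 170 − 0.025Q = 124.3 + 0.05Q → Q* = 609.3333, P* = 154.7667.
At the ceiling P = 141, quantity supplied = (141 − 124.3)/0.05 = 334.
Willingness to pay at Q' = 334: 170 − 0.025·334 = 161.65.
ΔQ = 609.3333 − 334 = 275.3333; wedge = 161.65 − 141 = 20.65.
The triangle = ½ × 275.3333 × 20.65 = 2842.82.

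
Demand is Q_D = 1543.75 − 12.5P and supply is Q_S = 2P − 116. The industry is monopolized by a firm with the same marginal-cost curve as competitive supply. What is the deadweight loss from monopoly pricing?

In inverse form: demand P = 123.5 − 0.08Q, supply P = 58 + 0.5Q.
Competitive equilibrium: 123.5 − 0.08Q = 58 + 0.5Q → Q* = 112.931, P* = 114.4655.
Marginal revenue: MR = 123.5 − 0.16Q. Set MR = MC: 123.5 − 0.16Q = 58 + 0.5Q → Q_m = 99.2424.
Price P_m = 123.5 − 0.08·99.2424 = 115.5606; MC(Q_m) = 58 + 0.5·99.2424 = 107.6212.
Competitive Q* = 112.931, so ΔQ = 13.6886; wedge = 115.5606 − 107.6212 = 7.9394.
The triangle = ½ × 13.6886 × 7.9394 = 54.34.

54.34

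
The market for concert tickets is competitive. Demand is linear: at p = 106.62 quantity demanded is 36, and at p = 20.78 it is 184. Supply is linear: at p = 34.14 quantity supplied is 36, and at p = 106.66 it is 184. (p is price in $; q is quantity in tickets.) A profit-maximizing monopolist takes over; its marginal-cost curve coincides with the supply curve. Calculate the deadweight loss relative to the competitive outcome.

Demand slope = (20.78 − 106.62)/(184 − 36) = −0.58, so p = 127.5 − 0.58q.
Supply slope = (106.66 − 34.14)/(184 − 36) = 0.49, so p = 16.5 + 0.49q.
Competitive equilibrium: 127.5 − 0.58q = 16.5 + 0.49q → q* = 103.7383, p* = 67.3318.
Marginal revenue: MR = 127.5 − 1.16q. Set MR = MC: 127.5 − 1.16q = 16.5 + 0.49q → q_m = 67.2727.
Price p_m = 127.5 − 0.58·67.2727 = 88.4818; MC(q_m) = 16.5 + 0.49·67.2727 = 49.4636.
Competitive q* = 103.7383, so Δq = 36.4656; wedge = 88.4818 − 49.4636 = 39.0182.
The triangle = ½ × 36.4656 × 39.0182 = $711.41.

$711.41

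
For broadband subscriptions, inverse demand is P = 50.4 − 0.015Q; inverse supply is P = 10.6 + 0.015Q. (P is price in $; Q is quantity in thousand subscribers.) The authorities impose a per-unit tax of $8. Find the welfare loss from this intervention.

$1066.67 thousand

Competitive equilibrium: 50.4 − 0.015Q = 10.6 + 0.015Q → Q* = 1326.6667, P* = 30.5.
With the tax, the buyer price exceeds the seller price by 8: (50.4 − 0.015Q) − (10.6 + 0.015Q) = 8 → Q' = 1060.
ΔQ = 1326.6667 − 1060 = 266.6667; the wedge equals the tax, 8.
Deadweight loss = ½ × 266.6667 × 8 = $1066.67 thousand.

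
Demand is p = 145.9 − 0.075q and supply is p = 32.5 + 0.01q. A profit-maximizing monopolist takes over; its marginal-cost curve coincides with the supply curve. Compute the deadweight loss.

16621.10

Competitive equilibrium: 145.9 − 0.075q = 32.5 + 0.01q → q* = 1334.11765, p* = 45.84118.
Marginal revenue: MR = 145.9 − 0.15q. Set MR = MC: 145.9 − 0.15q = 32.5 + 0.01q → q_m = 708.75.
Price p_m = 145.9 − 0.075·708.75 = 92.74375; MC(q_m) = 32.5 + 0.01·708.75 = 39.5875.
Competitive q* = 1334.11765, so Δq = 625.36765; wedge = 92.74375 − 39.5875 = 53.15625.
Welfare loss = ½ × 625.36765 × 53.15625 = 16621.10.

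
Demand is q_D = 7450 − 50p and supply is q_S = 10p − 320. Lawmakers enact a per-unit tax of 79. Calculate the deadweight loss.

In inverse form: demand p = 149 − 0.02q, supply p = 32 + 0.1q.
Competitive equilibrium: 149 − 0.02q = 32 + 0.1q → q* = 975, p* = 129.5.
With the tax, the buyer price exceeds the seller price by 79: (149 − 0.02q) − (32 + 0.1q) = 79 → q' = 316.6667.
Δq = 975 − 316.6667 = 658.3333; the wedge equals the tax, 79.
Welfare loss = ½ × 658.3333 × 79 = 26004.17.

26004.17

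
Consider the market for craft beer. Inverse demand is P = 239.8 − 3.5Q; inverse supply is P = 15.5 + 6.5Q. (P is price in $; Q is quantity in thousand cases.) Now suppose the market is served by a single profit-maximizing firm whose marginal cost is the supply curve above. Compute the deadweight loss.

Competitive equilibrium: 239.8 − 3.5Q = 15.5 + 6.5Q → Q* = 22.43, P* = 161.295.
Marginal revenue: MR = 239.8 − 7Q. Set MR = MC: 239.8 − 7Q = 15.5 + 6.5Q → Q_m = 16.6148.
Price P_m = 239.8 − 3.5·16.6148 = 181.6482; MC(Q_m) = 15.5 + 6.5·16.6148 = 123.4962.
Competitive Q* = 22.43, so ΔQ = 5.8152; wedge = 181.6482 − 123.4962 = 58.152.
DWL = ½ × 5.8152 × 58.152 = $169.08 thousand.

$169.08 thousand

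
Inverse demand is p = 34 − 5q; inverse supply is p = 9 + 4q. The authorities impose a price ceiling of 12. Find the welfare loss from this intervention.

Competitive equilibrium: 34 − 5q = 9 + 4q → q* = 2.7778, p* = 20.1111.
At the ceiling p = 12, quantity supplied = (12 − 9)/4 = 0.75.
Willingness to pay at q' = 0.75: 34 − 5·0.75 = 30.25.
Δq = 2.7778 − 0.75 = 2.0278; wedge = 30.25 − 12 = 18.25.
Deadweight loss = ½ × 2.0278 × 18.25 = 18.50.

18.50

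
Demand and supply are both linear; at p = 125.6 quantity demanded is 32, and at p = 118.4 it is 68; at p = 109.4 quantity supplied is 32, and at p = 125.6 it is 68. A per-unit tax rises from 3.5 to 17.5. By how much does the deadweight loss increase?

226.15

Demand slope = (118.4 − 125.6)/(68 − 32) = −0.2, so p = 132 − 0.2q.
Supply slope = (125.6 − 109.4)/(68 − 32) = 0.45, so p = 95 + 0.45q.
Competitive equilibrium: 132 − 0.2q = 95 + 0.45q → q* = 56.9231, p* = 120.6154.
For a per-unit tax t: Δq = t/0.65, so DWL = ½·t·(t/0.65) = t²/1.3.
At t = 3.5: DWL = 9.423. At t = 17.5: DWL = 235.577.
Increase = 235.577 − 9.423 = 226.15.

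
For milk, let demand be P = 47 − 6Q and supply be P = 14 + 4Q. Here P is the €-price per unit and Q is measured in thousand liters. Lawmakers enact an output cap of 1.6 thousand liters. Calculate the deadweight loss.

€14.45 thousand

Competitive equilibrium: 47 − 6Q = 14 + 4Q → Q* = 3.3, P* = 27.2.
At Q = 1.6: demand price = 47 − 6·1.6 = 37.4; supply price = 14 + 4·1.6 = 20.4.
ΔQ = 3.3 − 1.6 = 1.7; wedge = 37.4 − 20.4 = 17.
Deadweight loss = ½ × 1.7 × 17 = €14.45 thousand.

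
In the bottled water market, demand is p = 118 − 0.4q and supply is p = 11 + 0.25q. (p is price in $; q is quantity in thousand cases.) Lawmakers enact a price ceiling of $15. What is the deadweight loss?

Competitive equilibrium: 118 − 0.4q = 11 + 0.25q → q* = 164.6154, p* = 52.1538.
At the ceiling p = 15, quantity supplied = (15 − 11)/0.25 = 16.
Willingness to pay at q' = 16: 118 − 0.4·16 = 111.6.
Δq = 164.6154 − 16 = 148.6154; wedge = 111.6 − 15 = 96.6.
The triangle = ½ × 148.6154 × 96.6 = $7178.12 thousand.

$7178.12 thousand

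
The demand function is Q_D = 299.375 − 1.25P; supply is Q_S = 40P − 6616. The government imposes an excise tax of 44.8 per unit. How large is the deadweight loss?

1216.39

In inverse form: demand P = 239.5 − 0.8Q, supply P = 165.4 + 0.025Q.
Competitive equilibrium: 239.5 − 0.8Q = 165.4 + 0.025Q → Q* = 89.8182, P* = 167.6455.
With the tax, the buyer price exceeds the seller price by 44.8: (239.5 − 0.8Q) − (165.4 + 0.025Q) = 44.8 → Q' = 35.5152.
ΔQ = 89.8182 − 35.5152 = 54.303; the wedge equals the tax, 44.8.
DWL = ½ × 54.303 × 44.8 = 1216.39.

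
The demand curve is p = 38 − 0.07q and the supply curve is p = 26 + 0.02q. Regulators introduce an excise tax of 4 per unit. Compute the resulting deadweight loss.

Competitive equilibrium: 38 − 0.07q = 26 + 0.02q → q* = 133.3333, p* = 28.6667.
With the tax, the buyer price exceeds the seller price by 4: (38 − 0.07q) − (26 + 0.02q) = 4 → q' = 88.8889.
Δq = 133.3333 − 88.8889 = 44.4444; the wedge equals the tax, 4.
The triangle = ½ × 44.4444 × 4 = 88.89.

88.89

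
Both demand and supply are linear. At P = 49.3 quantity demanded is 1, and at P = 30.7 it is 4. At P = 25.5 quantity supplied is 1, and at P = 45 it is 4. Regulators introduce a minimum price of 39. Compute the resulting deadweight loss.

Demand slope = (30.7 − 49.3)/(4 − 1) = −6.2, so P = 55.5 − 6.2Q.
Supply slope = (45 − 25.5)/(4 − 1) = 6.5, so P = 19 + 6.5Q.
Competitive equilibrium: 55.5 − 6.2Q = 19 + 6.5Q → Q* = 2.874, P* = 37.6811.
At the floor P = 39, quantity demanded = (55.5 − 39)/6.2 = 2.6613.
Sellers' marginal cost at Q' = 2.6613: 19 + 6.5·2.6613 = 36.2985.
ΔQ = 2.874 − 2.6613 = 0.2127; wedge = 39 − 36.2985 = 2.7015.
Welfare loss = ½ × 0.2127 × 2.7015 = 0.29.

0.29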